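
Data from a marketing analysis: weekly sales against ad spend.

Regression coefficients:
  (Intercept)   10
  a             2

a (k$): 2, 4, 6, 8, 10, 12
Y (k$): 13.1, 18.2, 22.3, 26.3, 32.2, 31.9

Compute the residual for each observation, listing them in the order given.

-0.9, 0.2, 0.3, 0.3, 2.2, -2.1

a=2: Ŷ = 10 + 2·2 = 14; e = 13.1 − 14 = -0.9
a=4: Ŷ = 10 + 2·4 = 18; e = 18.2 − 18 = 0.2
a=6: Ŷ = 10 + 2·6 = 22; e = 22.3 − 22 = 0.3
a=8: Ŷ = 10 + 2·8 = 26; e = 26.3 − 26 = 0.3
a=10: Ŷ = 10 + 2·10 = 30; e = 32.2 − 30 = 2.2
a=12: Ŷ = 10 + 2·12 = 34; e = 31.9 − 34 = -2.1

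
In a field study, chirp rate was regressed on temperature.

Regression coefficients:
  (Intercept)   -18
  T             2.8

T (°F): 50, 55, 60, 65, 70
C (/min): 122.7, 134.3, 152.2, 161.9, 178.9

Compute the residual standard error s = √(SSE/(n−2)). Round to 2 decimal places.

s = 2.12

T=50: ŷ = -18 + 2.8·50 = 122; e = 122.7 − 122 = 0.7
T=55: ŷ = -18 + 2.8·55 = 136; e = 134.3 − 136 = -1.7
T=60: ŷ = -18 + 2.8·60 = 150; e = 152.2 − 150 = 2.2
T=65: ŷ = -18 + 2.8·65 = 164; e = 161.9 − 164 = -2.1
T=70: ŷ = -18 + 2.8·70 = 178; e = 178.9 − 178 = 0.9
SSE = 0.49 + 2.89 + 4.84 + 4.41 + 0.81 = 13.44
s = √(13.44/3) = √4.48 ≈ 2.12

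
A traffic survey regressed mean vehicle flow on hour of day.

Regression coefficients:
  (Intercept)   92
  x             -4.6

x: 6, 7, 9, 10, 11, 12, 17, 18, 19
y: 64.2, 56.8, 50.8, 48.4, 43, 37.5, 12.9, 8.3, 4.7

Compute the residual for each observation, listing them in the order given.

x=6: ŷ = 92 − 4.6·6 = 64.4; e = 64.2 − 64.4 = -0.2
x=7: ŷ = 92 − 4.6·7 = 59.8; e = 56.8 − 59.8 = -3
x=9: ŷ = 92 − 4.6·9 = 50.6; e = 50.8 − 50.6 = 0.2
x=10: ŷ = 92 − 4.6·10 = 46; e = 48.4 − 46 = 2.4
x=11: ŷ = 92 − 4.6·11 = 41.4; e = 43 − 41.4 = 1.6
x=12: ŷ = 92 − 4.6·12 = 36.8; e = 37.5 − 36.8 = 0.7
x=17: ŷ = 92 − 4.6·17 = 13.8; e = 12.9 − 13.8 = -0.9
x=18: ŷ = 92 − 4.6·18 = 9.2; e = 8.3 − 9.2 = -0.9
x=19: ŷ = 92 − 4.6·19 = 4.6; e = 4.7 − 4.6 = 0.1

-0.2, -3, 0.2, 2.4, 1.6, 0.7, -0.9, -0.9, 0.1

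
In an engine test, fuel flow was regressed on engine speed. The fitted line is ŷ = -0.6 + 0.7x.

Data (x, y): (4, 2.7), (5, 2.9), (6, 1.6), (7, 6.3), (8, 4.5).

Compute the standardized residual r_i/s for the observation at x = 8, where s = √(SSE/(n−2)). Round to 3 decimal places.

-0.297

x=4: ŷ = -0.6 + 0.7·4 = 2.2; r = 2.7 − 2.2 = 0.5
x=5: ŷ = -0.6 + 0.7·5 = 2.9; r = 2.9 − 2.9 = 0
x=6: ŷ = -0.6 + 0.7·6 = 3.6; r = 1.6 − 3.6 = -2
x=7: ŷ = -0.6 + 0.7·7 = 4.3; r = 6.3 − 4.3 = 2
x=8: ŷ = -0.6 + 0.7·8 = 5; r = 4.5 − 5 = -0.5
SSE = 0.25 + 0 + 4 + 4 + 0.25 = 8.5
s = √(8.5/3) = 1.68325
r/s = -0.5 / 1.68325 = -0.297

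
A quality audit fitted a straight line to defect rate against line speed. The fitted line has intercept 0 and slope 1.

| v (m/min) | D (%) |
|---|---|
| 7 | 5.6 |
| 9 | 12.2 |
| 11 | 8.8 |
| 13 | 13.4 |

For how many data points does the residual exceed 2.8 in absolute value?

1

v=7: ŷ = 7 = 7; r = 5.6 − 7 = -1.4
v=9: ŷ = 9 = 9; r = 12.2 − 9 = 3.2
v=11: ŷ = 11 = 11; r = 8.8 − 11 = -2.2
v=13: ŷ = 13 = 13; r = 13.4 − 13 = 0.4
|r| > 2.8: v=9 (|r|=3.2) → 1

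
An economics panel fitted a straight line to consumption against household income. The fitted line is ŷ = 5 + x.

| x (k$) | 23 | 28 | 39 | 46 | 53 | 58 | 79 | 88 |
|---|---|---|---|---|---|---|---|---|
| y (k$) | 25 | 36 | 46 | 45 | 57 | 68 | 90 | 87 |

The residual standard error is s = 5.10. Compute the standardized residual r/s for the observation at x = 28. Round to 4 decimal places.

ŷ = 5 + 28 = 33
r = 36 − 33 = 3
r/s = 3 / 5.10 = 0.5882

0.5882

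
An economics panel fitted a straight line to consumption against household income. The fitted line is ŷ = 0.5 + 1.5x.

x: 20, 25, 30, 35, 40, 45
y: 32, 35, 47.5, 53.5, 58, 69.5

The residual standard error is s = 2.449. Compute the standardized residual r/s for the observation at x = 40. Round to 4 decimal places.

-1.0208

ŷ = 0.5 + 1.5·40 = 60.5
r = 58 − 60.5 = -2.5
r/s = -2.5 / 2.449 = -1.0208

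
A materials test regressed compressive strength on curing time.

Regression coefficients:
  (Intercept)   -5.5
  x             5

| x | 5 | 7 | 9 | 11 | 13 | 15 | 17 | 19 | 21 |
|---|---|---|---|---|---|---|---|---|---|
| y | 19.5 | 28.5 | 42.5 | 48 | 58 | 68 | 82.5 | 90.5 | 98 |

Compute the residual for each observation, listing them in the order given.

0, -1, 3, -1.5, -1.5, -1.5, 3, 1, -1.5

x=5: ŷ = -5.5 + 5·5 = 19.5; r = 19.5 − 19.5 = 0
x=7: ŷ = -5.5 + 5·7 = 29.5; r = 28.5 − 29.5 = -1
x=9: ŷ = -5.5 + 5·9 = 39.5; r = 42.5 − 39.5 = 3
x=11: ŷ = -5.5 + 5·11 = 49.5; r = 48 − 49.5 = -1.5
x=13: ŷ = -5.5 + 5·13 = 59.5; r = 58 − 59.5 = -1.5
x=15: ŷ = -5.5 + 5·15 = 69.5; r = 68 − 69.5 = -1.5
x=17: ŷ = -5.5 + 5·17 = 79.5; r = 82.5 − 79.5 = 3
x=19: ŷ = -5.5 + 5·19 = 89.5; r = 90.5 − 89.5 = 1
x=21: ŷ = -5.5 + 5·21 = 99.5; r = 98 − 99.5 = -1.5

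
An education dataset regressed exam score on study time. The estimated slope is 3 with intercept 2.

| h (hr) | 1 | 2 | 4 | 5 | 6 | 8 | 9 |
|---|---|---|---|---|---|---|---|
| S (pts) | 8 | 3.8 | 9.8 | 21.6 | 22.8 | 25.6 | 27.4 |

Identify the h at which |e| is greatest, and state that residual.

h=1: ŷ = 2 + 3·1 = 5; e = 8 − 5 = 3
h=2: ŷ = 2 + 3·2 = 8; e = 3.8 − 8 = -4.2
h=4: ŷ = 2 + 3·4 = 14; e = 9.8 − 14 = -4.2
h=5: ŷ = 2 + 3·5 = 17; e = 21.6 − 17 = 4.6
h=6: ŷ = 2 + 3·6 = 20; e = 22.8 − 20 = 2.8
h=8: ŷ = 2 + 3·8 = 26; e = 25.6 − 26 = -0.4
h=9: ŷ = 2 + 3·9 = 29; e = 27.4 − 29 = -1.6
Largest |e| is 4.6 at h = 5, residual 4.6.

h = 5, e = 4.6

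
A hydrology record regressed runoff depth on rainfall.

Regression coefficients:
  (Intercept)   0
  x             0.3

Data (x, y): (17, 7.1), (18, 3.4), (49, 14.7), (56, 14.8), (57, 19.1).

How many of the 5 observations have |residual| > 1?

x=17: ŷ = 0.3·17 = 5.1; e = 7.1 − 5.1 = 2
x=18: ŷ = 0.3·18 = 5.4; e = 3.4 − 5.4 = -2
x=49: ŷ = 0.3·49 = 14.7; e = 14.7 − 14.7 = 0
x=56: ŷ = 0.3·56 = 16.8; e = 14.8 − 16.8 = -2
x=57: ŷ = 0.3·57 = 17.1; e = 19.1 − 17.1 = 2
|e| > 1: x=17 (|e|=2), x=18 (|e|=2), x=56 (|e|=2), x=57 (|e|=2) → 4

4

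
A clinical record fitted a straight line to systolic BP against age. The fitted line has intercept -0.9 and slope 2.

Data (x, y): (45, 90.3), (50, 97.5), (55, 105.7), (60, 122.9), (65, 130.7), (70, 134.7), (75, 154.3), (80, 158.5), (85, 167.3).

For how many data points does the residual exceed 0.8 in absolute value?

8

x=45: ŷ = -0.9 + 2·45 = 89.1; r = 90.3 − 89.1 = 1.2
x=50: ŷ = -0.9 + 2·50 = 99.1; r = 97.5 − 99.1 = -1.6
x=55: ŷ = -0.9 + 2·55 = 109.1; r = 105.7 − 109.1 = -3.4
x=60: ŷ = -0.9 + 2·60 = 119.1; r = 122.9 − 119.1 = 3.8
x=65: ŷ = -0.9 + 2·65 = 129.1; r = 130.7 − 129.1 = 1.6
x=70: ŷ = -0.9 + 2·70 = 139.1; r = 134.7 − 139.1 = -4.4
x=75: ŷ = -0.9 + 2·75 = 149.1; r = 154.3 − 149.1 = 5.2
x=80: ŷ = -0.9 + 2·80 = 159.1; r = 158.5 − 159.1 = -0.6
x=85: ŷ = -0.9 + 2·85 = 169.1; r = 167.3 − 169.1 = -1.8
|r| > 0.8: x=45 (|r|=1.2), x=50 (|r|=1.6), x=55 (|r|=3.4), x=60 (|r|=3.8), x=65 (|r|=1.6), x=70 (|r|=4.4), x=75 (|r|=5.2), x=85 (|r|=1.8) → 8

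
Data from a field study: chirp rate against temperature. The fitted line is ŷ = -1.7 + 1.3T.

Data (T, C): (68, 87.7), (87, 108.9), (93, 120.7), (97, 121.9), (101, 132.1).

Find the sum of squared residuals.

T=68: ŷ = -1.7 + 1.3·68 = 86.7; r = 87.7 − 86.7 = 1
T=87: ŷ = -1.7 + 1.3·87 = 111.4; r = 108.9 − 111.4 = -2.5
T=93: ŷ = -1.7 + 1.3·93 = 119.2; r = 120.7 − 119.2 = 1.5
T=97: ŷ = -1.7 + 1.3·97 = 124.4; r = 121.9 − 124.4 = -2.5
T=101: ŷ = -1.7 + 1.3·101 = 129.6; r = 132.1 − 129.6 = 2.5
SSE = 1 + 6.25 + 2.25 + 6.25 + 6.25 = 22

SSE = 22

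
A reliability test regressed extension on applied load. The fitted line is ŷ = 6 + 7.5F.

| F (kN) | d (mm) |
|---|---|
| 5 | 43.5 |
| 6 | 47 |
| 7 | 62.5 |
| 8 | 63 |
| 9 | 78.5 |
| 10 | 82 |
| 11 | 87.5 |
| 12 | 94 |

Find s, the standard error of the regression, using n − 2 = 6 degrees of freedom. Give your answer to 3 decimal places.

s = 3.464

F=5: ŷ = 6 + 7.5·5 = 43.5; r = 43.5 − 43.5 = 0
F=6: ŷ = 6 + 7.5·6 = 51; r = 47 − 51 = -4
F=7: ŷ = 6 + 7.5·7 = 58.5; r = 62.5 − 58.5 = 4
F=8: ŷ = 6 + 7.5·8 = 66; r = 63 − 66 = -3
F=9: ŷ = 6 + 7.5·9 = 73.5; r = 78.5 − 73.5 = 5
F=10: ŷ = 6 + 7.5·10 = 81; r = 82 − 81 = 1
F=11: ŷ = 6 + 7.5·11 = 88.5; r = 87.5 − 88.5 = -1
F=12: ŷ = 6 + 7.5·12 = 96; r = 94 − 96 = -2
SSE = 0 + 16 + 16 + 9 + 25 + 1 + 1 + 4 = 72
s = √(72/6) = √12 ≈ 3.464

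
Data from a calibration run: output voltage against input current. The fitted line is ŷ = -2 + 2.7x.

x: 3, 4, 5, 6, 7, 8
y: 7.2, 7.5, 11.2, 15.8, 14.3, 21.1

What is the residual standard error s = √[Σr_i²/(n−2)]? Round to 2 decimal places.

x=3: ŷ = -2 + 2.7·3 = 6.1; r = 7.2 − 6.1 = 1.1
x=4: ŷ = -2 + 2.7·4 = 8.8; r = 7.5 − 8.8 = -1.3
x=5: ŷ = -2 + 2.7·5 = 11.5; r = 11.2 − 11.5 = -0.3
x=6: ŷ = -2 + 2.7·6 = 14.2; r = 15.8 − 14.2 = 1.6
x=7: ŷ = -2 + 2.7·7 = 16.9; r = 14.3 − 16.9 = -2.6
x=8: ŷ = -2 + 2.7·8 = 19.6; r = 21.1 − 19.6 = 1.5
SSE = 1.21 + 1.69 + 0.09 + 2.56 + 6.76 + 2.25 = 14.56
s = √(14.56/4) = √3.64 ≈ 1.91

s = 1.91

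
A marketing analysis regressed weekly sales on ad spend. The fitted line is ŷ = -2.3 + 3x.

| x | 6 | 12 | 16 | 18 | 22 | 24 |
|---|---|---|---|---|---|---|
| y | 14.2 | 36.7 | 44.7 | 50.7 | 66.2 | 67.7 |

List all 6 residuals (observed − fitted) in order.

-1.5, 3, -1, -1, 2.5, -2

x=6: ŷ = -2.3 + 3·6 = 15.7; r = 14.2 − 15.7 = -1.5
x=12: ŷ = -2.3 + 3·12 = 33.7; r = 36.7 − 33.7 = 3
x=16: ŷ = -2.3 + 3·16 = 45.7; r = 44.7 − 45.7 = -1
x=18: ŷ = -2.3 + 3·18 = 51.7; r = 50.7 − 51.7 = -1
x=22: ŷ = -2.3 + 3·22 = 63.7; r = 66.2 − 63.7 = 2.5
x=24: ŷ = -2.3 + 3·24 = 69.7; r = 67.7 − 69.7 = -2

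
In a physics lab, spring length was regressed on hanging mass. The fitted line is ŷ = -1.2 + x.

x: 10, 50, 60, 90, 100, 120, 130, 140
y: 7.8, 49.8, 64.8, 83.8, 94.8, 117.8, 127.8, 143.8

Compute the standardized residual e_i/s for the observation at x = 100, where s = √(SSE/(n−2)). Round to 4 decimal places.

x=10: ŷ = -1.2 + 10 = 8.8; e = 7.8 − 8.8 = -1
x=50: ŷ = -1.2 + 50 = 48.8; e = 49.8 − 48.8 = 1
x=60: ŷ = -1.2 + 60 = 58.8; e = 64.8 − 58.8 = 6
x=90: ŷ = -1.2 + 90 = 88.8; e = 83.8 − 88.8 = -5
x=100: ŷ = -1.2 + 100 = 98.8; e = 94.8 − 98.8 = -4
x=120: ŷ = -1.2 + 120 = 118.8; e = 117.8 − 118.8 = -1
x=130: ŷ = -1.2 + 130 = 128.8; e = 127.8 − 128.8 = -1
x=140: ŷ = -1.2 + 140 = 138.8; e = 143.8 − 138.8 = 5
SSE = 1 + 1 + 36 + 25 + 16 + 1 + 1 + 25 = 106
s = √(106/6) = 4.20317
e/s = -4 / 4.20317 = -0.9517

-0.9517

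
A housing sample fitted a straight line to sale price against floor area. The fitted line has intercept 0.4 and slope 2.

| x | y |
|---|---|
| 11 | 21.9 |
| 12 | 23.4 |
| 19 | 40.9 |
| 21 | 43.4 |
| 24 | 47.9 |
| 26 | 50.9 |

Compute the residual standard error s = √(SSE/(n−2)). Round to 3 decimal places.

x=11: ŷ = 0.4 + 2·11 = 22.4; e = 21.9 − 22.4 = -0.5
x=12: ŷ = 0.4 + 2·12 = 24.4; e = 23.4 − 24.4 = -1
x=19: ŷ = 0.4 + 2·19 = 38.4; e = 40.9 − 38.4 = 2.5
x=21: ŷ = 0.4 + 2·21 = 42.4; e = 43.4 − 42.4 = 1
x=24: ŷ = 0.4 + 2·24 = 48.4; e = 47.9 − 48.4 = -0.5
x=26: ŷ = 0.4 + 2·26 = 52.4; e = 50.9 − 52.4 = -1.5
SSE = 0.25 + 1 + 6.25 + 1 + 0.25 + 2.25 = 11
s = √(11/4) = √2.75 ≈ 1.658

s = 1.658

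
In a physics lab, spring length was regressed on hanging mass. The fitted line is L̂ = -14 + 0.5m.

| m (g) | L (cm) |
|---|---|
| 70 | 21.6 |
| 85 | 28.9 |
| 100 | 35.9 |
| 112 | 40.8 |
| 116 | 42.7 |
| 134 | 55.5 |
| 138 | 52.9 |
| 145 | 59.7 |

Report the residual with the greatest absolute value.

r = 2.5

m=70: L̂ = -14 + 0.5·70 = 21; r = 21.6 − 21 = 0.6
m=85: L̂ = -14 + 0.5·85 = 28.5; r = 28.9 − 28.5 = 0.4
m=100: L̂ = -14 + 0.5·100 = 36; r = 35.9 − 36 = -0.1
m=112: L̂ = -14 + 0.5·112 = 42; r = 40.8 − 42 = -1.2
m=116: L̂ = -14 + 0.5·116 = 44; r = 42.7 − 44 = -1.3
m=134: L̂ = -14 + 0.5·134 = 53; r = 55.5 − 53 = 2.5
m=138: L̂ = -14 + 0.5·138 = 55; r = 52.9 − 55 = -2.1
m=145: L̂ = -14 + 0.5·145 = 58.5; r = 59.7 − 58.5 = 1.2
Largest |r| is 2.5 at m = 134, residual 2.5.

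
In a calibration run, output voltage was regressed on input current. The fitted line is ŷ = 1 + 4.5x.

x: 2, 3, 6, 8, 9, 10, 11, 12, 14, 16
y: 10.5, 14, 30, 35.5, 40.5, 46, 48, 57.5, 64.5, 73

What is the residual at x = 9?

ŷ = 1 + 4.5·9 = 41.5
e = 40.5 − 41.5 = -1

e = -1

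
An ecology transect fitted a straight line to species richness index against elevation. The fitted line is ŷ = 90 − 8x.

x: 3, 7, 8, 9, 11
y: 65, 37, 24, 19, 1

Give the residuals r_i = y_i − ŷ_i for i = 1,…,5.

x=3: ŷ = 90 − 8·3 = 66; r = 65 − 66 = -1
x=7: ŷ = 90 − 8·7 = 34; r = 37 − 34 = 3
x=8: ŷ = 90 − 8·8 = 26; r = 24 − 26 = -2
x=9: ŷ = 90 − 8·9 = 18; r = 19 − 18 = 1
x=11: ŷ = 90 − 8·11 = 2; r = 1 − 2 = -1

-1, 3, -2, 1, -1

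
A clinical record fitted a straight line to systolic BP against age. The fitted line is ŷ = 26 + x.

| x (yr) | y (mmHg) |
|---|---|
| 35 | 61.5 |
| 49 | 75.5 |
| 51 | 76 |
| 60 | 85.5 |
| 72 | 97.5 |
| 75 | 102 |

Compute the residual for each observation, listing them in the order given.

x=35: ŷ = 26 + 35 = 61; r = 61.5 − 61 = 0.5
x=49: ŷ = 26 + 49 = 75; r = 75.5 − 75 = 0.5
x=51: ŷ = 26 + 51 = 77; r = 76 − 77 = -1
x=60: ŷ = 26 + 60 = 86; r = 85.5 − 86 = -0.5
x=72: ŷ = 26 + 72 = 98; r = 97.5 − 98 = -0.5
x=75: ŷ = 26 + 75 = 101; r = 102 − 101 = 1

0.5, 0.5, -1, -0.5, -0.5, 1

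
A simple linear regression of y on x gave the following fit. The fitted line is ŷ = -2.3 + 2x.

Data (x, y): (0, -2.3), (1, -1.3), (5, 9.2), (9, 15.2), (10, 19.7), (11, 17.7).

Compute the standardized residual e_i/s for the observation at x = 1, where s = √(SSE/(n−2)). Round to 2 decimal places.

x=0: ŷ = -2.3 + 2·0 = -2.3; e = -2.3 − (-2.3) = 0
x=1: ŷ = -2.3 + 2·1 = -0.3; e = -1.3 − (-0.3) = -1
x=5: ŷ = -2.3 + 2·5 = 7.7; e = 9.2 − 7.7 = 1.5
x=9: ŷ = -2.3 + 2·9 = 15.7; e = 15.2 − 15.7 = -0.5
x=10: ŷ = -2.3 + 2·10 = 17.7; e = 19.7 − 17.7 = 2
x=11: ŷ = -2.3 + 2·11 = 19.7; e = 17.7 − 19.7 = -2
SSE = 0 + 1 + 2.25 + 0.25 + 4 + 4 = 11.5
s = √(11.5/4) = 1.69558
e/s = -1 / 1.69558 = -0.59

-0.59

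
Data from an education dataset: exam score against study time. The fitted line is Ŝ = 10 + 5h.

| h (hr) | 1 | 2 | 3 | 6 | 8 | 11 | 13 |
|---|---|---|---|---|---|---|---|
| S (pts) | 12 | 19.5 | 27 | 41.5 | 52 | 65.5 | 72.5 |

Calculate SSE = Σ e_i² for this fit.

h=1: Ŝ = 10 + 5·1 = 15; e = 12 − 15 = -3
h=2: Ŝ = 10 + 5·2 = 20; e = 19.5 − 20 = -0.5
h=3: Ŝ = 10 + 5·3 = 25; e = 27 − 25 = 2
h=6: Ŝ = 10 + 5·6 = 40; e = 41.5 − 40 = 1.5
h=8: Ŝ = 10 + 5·8 = 50; e = 52 − 50 = 2
h=11: Ŝ = 10 + 5·11 = 65; e = 65.5 − 65 = 0.5
h=13: Ŝ = 10 + 5·13 = 75; e = 72.5 − 75 = -2.5
SSE = 9 + 0.25 + 4 + 2.25 + 4 + 0.25 + 6.25 = 26

SSE = 26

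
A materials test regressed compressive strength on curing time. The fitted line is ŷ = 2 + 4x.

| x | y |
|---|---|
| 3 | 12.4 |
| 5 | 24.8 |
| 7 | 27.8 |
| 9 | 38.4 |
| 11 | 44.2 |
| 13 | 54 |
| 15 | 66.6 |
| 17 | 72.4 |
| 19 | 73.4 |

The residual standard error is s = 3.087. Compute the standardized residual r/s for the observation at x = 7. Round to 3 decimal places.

-0.713

ŷ = 2 + 4·7 = 30
r = 27.8 − 30 = -2.2
r/s = -2.2 / 3.087 = -0.713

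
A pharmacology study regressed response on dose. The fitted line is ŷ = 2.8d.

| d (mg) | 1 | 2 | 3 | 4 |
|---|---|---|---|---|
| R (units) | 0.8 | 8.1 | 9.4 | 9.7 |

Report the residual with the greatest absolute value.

d=1: ŷ = 2.8·1 = 2.8; e = 0.8 − 2.8 = -2
d=2: ŷ = 2.8·2 = 5.6; e = 8.1 − 5.6 = 2.5
d=3: ŷ = 2.8·3 = 8.4; e = 9.4 − 8.4 = 1
d=4: ŷ = 2.8·4 = 11.2; e = 9.7 − 11.2 = -1.5
Largest |e| is 2.5 at d = 2, residual 2.5.

e = 2.5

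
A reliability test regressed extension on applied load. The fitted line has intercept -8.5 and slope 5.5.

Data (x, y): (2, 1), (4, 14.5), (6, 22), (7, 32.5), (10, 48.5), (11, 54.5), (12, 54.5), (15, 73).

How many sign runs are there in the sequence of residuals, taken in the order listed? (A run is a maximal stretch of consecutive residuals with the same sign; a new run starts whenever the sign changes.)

x=2: ŷ = -8.5 + 5.5·2 = 2.5; r = 1 − 2.5 = -1.5
x=4: ŷ = -8.5 + 5.5·4 = 13.5; r = 14.5 − 13.5 = 1
x=6: ŷ = -8.5 + 5.5·6 = 24.5; r = 22 − 24.5 = -2.5
x=7: ŷ = -8.5 + 5.5·7 = 30; r = 32.5 − 30 = 2.5
x=10: ŷ = -8.5 + 5.5·10 = 46.5; r = 48.5 − 46.5 = 2
x=11: ŷ = -8.5 + 5.5·11 = 52; r = 54.5 − 52 = 2.5
x=12: ŷ = -8.5 + 5.5·12 = 57.5; r = 54.5 − 57.5 = -3
x=15: ŷ = -8.5 + 5.5·15 = 74; r = 73 − 74 = -1
Signs: − + − + + + − −
Runs: −×1, +×1, −×1, +×3, −×2 → 5

5 runs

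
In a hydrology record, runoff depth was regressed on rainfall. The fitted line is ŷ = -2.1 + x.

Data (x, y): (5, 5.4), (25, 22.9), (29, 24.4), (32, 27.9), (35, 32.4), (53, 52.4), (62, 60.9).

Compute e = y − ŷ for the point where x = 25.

ŷ = -2.1 + 25 = 22.9
e = 22.9 − 22.9 = 0

e = 0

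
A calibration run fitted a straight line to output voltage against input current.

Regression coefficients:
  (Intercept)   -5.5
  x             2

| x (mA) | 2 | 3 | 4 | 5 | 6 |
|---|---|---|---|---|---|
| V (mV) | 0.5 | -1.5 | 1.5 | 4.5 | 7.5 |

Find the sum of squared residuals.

SSE = 10

x=2: V̂ = -5.5 + 2·2 = -1.5; r = 0.5 − (-1.5) = 2
x=3: V̂ = -5.5 + 2·3 = 0.5; r = -1.5 − 0.5 = -2
x=4: V̂ = -5.5 + 2·4 = 2.5; r = 1.5 − 2.5 = -1
x=5: V̂ = -5.5 + 2·5 = 4.5; r = 4.5 − 4.5 = 0
x=6: V̂ = -5.5 + 2·6 = 6.5; r = 7.5 − 6.5 = 1
SSE = 4 + 4 + 1 + 0 + 1 = 10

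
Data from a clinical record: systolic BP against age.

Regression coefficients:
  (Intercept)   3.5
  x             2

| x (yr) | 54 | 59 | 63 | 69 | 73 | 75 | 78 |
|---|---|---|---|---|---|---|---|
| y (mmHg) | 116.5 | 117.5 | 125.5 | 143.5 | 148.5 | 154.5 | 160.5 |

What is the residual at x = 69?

r = 2

ŷ = 3.5 + 2·69 = 141.5
r = 143.5 − 141.5 = 2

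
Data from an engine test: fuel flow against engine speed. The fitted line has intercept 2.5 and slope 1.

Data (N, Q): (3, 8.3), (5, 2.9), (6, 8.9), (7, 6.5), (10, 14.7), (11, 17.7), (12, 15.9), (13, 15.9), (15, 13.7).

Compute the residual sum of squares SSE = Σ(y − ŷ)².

SSE = 77.2

N=3: Q̂ = 2.5 + 3 = 5.5; e = 8.3 − 5.5 = 2.8
N=5: Q̂ = 2.5 + 5 = 7.5; e = 2.9 − 7.5 = -4.6
N=6: Q̂ = 2.5 + 6 = 8.5; e = 8.9 − 8.5 = 0.4
N=7: Q̂ = 2.5 + 7 = 9.5; e = 6.5 − 9.5 = -3
N=10: Q̂ = 2.5 + 10 = 12.5; e = 14.7 − 12.5 = 2.2
N=11: Q̂ = 2.5 + 11 = 13.5; e = 17.7 − 13.5 = 4.2
N=12: Q̂ = 2.5 + 12 = 14.5; e = 15.9 − 14.5 = 1.4
N=13: Q̂ = 2.5 + 13 = 15.5; e = 15.9 − 15.5 = 0.4
N=15: Q̂ = 2.5 + 15 = 17.5; e = 13.7 − 17.5 = -3.8
SSE = 7.84 + 21.16 + 0.16 + 9 + 4.84 + 17.64 + 1.96 + 0.16 + 14.44 = 77.2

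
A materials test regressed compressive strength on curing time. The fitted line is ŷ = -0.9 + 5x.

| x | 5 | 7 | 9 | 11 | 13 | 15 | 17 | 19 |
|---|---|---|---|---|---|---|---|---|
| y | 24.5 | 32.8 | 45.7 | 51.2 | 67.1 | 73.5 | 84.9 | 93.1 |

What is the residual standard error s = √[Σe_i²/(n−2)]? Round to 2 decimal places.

s = 1.99

x=5: ŷ = -0.9 + 5·5 = 24.1; e = 24.5 − 24.1 = 0.4
x=7: ŷ = -0.9 + 5·7 = 34.1; e = 32.8 − 34.1 = -1.3
x=9: ŷ = -0.9 + 5·9 = 44.1; e = 45.7 − 44.1 = 1.6
x=11: ŷ = -0.9 + 5·11 = 54.1; e = 51.2 − 54.1 = -2.9
x=13: ŷ = -0.9 + 5·13 = 64.1; e = 67.1 − 64.1 = 3
x=15: ŷ = -0.9 + 5·15 = 74.1; e = 73.5 − 74.1 = -0.6
x=17: ŷ = -0.9 + 5·17 = 84.1; e = 84.9 − 84.1 = 0.8
x=19: ŷ = -0.9 + 5·19 = 94.1; e = 93.1 − 94.1 = -1
SSE = 0.16 + 1.69 + 2.56 + 8.41 + 9 + 0.36 + 0.64 + 1 = 23.82
s = √(23.82/6) = √3.97 ≈ 1.99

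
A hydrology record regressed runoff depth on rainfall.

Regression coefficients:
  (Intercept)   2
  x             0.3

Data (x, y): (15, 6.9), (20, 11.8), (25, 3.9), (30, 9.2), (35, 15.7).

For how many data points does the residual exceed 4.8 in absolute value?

1

x=15: ŷ = 2 + 0.3·15 = 6.5; r = 6.9 − 6.5 = 0.4
x=20: ŷ = 2 + 0.3·20 = 8; r = 11.8 − 8 = 3.8
x=25: ŷ = 2 + 0.3·25 = 9.5; r = 3.9 − 9.5 = -5.6
x=30: ŷ = 2 + 0.3·30 = 11; r = 9.2 − 11 = -1.8
x=35: ŷ = 2 + 0.3·35 = 12.5; r = 15.7 − 12.5 = 3.2
|r| > 4.8: x=25 (|r|=5.6) → 1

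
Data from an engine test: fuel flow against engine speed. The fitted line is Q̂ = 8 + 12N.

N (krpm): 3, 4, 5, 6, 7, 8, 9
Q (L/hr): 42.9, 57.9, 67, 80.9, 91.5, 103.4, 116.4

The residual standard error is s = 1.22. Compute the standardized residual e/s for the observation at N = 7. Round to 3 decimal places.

-0.410

Q̂ = 8 + 12·7 = 92
e = 91.5 − 92 = -0.5
e/s = -0.5 / 1.22 = -0.410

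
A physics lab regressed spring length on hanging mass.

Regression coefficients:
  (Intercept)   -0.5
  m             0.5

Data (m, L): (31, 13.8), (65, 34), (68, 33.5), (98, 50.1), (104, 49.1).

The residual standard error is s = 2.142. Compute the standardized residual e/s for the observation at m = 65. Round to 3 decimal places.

L̂ = -0.5 + 0.5·65 = 32
e = 34 − 32 = 2
e/s = 2 / 2.142 = 0.934

0.934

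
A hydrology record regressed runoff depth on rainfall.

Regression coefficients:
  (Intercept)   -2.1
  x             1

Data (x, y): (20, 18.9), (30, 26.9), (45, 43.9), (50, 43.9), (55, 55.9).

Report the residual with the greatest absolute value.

e = -4

x=20: ŷ = -2.1 + 20 = 17.9; e = 18.9 − 17.9 = 1
x=30: ŷ = -2.1 + 30 = 27.9; e = 26.9 − 27.9 = -1
x=45: ŷ = -2.1 + 45 = 42.9; e = 43.9 − 42.9 = 1
x=50: ŷ = -2.1 + 50 = 47.9; e = 43.9 − 47.9 = -4
x=55: ŷ = -2.1 + 55 = 52.9; e = 55.9 − 52.9 = 3
Largest |e| is 4 at x = 50, residual -4.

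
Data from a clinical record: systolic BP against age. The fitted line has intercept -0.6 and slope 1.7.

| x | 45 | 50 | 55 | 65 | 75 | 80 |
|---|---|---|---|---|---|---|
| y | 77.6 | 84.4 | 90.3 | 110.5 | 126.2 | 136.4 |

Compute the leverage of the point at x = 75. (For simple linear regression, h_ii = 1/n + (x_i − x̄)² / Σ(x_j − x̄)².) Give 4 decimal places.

x̄ = (45 + 50 + 55 + 65 + 75 + 80)/6 = 61.6667
Σ(x − x̄)² = 277.778 + 136.111 + 44.4444 + 11.1111 + 177.778 + 336.111 = 983.333
h = 1/6 + (13.3333)²/983.333 = 0.166667 + 0.180791 = 0.3475

h = 0.3475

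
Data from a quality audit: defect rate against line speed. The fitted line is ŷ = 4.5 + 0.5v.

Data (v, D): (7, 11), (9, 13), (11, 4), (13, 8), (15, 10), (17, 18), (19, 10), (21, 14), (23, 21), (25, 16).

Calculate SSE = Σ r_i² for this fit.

v=7: ŷ = 4.5 + 0.5·7 = 8; r = 11 − 8 = 3
v=9: ŷ = 4.5 + 0.5·9 = 9; r = 13 − 9 = 4
v=11: ŷ = 4.5 + 0.5·11 = 10; r = 4 − 10 = -6
v=13: ŷ = 4.5 + 0.5·13 = 11; r = 8 − 11 = -3
v=15: ŷ = 4.5 + 0.5·15 = 12; r = 10 − 12 = -2
v=17: ŷ = 4.5 + 0.5·17 = 13; r = 18 − 13 = 5
v=19: ŷ = 4.5 + 0.5·19 = 14; r = 10 − 14 = -4
v=21: ŷ = 4.5 + 0.5·21 = 15; r = 14 − 15 = -1
v=23: ŷ = 4.5 + 0.5·23 = 16; r = 21 − 16 = 5
v=25: ŷ = 4.5 + 0.5·25 = 17; r = 16 − 17 = -1
SSE = 9 + 16 + 36 + 9 + 4 + 25 + 16 + 1 + 25 + 1 = 142

SSE = 142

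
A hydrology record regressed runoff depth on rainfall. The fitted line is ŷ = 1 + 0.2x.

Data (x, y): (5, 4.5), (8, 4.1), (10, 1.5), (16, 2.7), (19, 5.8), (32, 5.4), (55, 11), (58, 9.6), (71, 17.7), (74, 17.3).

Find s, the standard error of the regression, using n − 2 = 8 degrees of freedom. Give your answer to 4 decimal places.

x=5: ŷ = 1 + 0.2·5 = 2; r = 4.5 − 2 = 2.5
x=8: ŷ = 1 + 0.2·8 = 2.6; r = 4.1 − 2.6 = 1.5
x=10: ŷ = 1 + 0.2·10 = 3; r = 1.5 − 3 = -1.5
x=16: ŷ = 1 + 0.2·16 = 4.2; r = 2.7 − 4.2 = -1.5
x=19: ŷ = 1 + 0.2·19 = 4.8; r = 5.8 − 4.8 = 1
x=32: ŷ = 1 + 0.2·32 = 7.4; r = 5.4 − 7.4 = -2
x=55: ŷ = 1 + 0.2·55 = 12; r = 11 − 12 = -1
x=58: ŷ = 1 + 0.2·58 = 12.6; r = 9.6 − 12.6 = -3
x=71: ŷ = 1 + 0.2·71 = 15.2; r = 17.7 − 15.2 = 2.5
x=74: ŷ = 1 + 0.2·74 = 15.8; r = 17.3 − 15.8 = 1.5
SSE = 6.25 + 2.25 + 2.25 + 2.25 + 1 + 4 + 1 + 9 + 6.25 + 2.25 = 36.5
s = √(36.5/8) = √4.5625 ≈ 2.1360

s = 2.1360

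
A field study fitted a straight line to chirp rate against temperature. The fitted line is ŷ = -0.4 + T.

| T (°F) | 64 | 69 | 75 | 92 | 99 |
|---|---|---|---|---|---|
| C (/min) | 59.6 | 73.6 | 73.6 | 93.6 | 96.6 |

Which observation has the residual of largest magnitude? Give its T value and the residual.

T=64: ŷ = -0.4 + 64 = 63.6; r = 59.6 − 63.6 = -4
T=69: ŷ = -0.4 + 69 = 68.6; r = 73.6 − 68.6 = 5
T=75: ŷ = -0.4 + 75 = 74.6; r = 73.6 − 74.6 = -1
T=92: ŷ = -0.4 + 92 = 91.6; r = 93.6 − 91.6 = 2
T=99: ŷ = -0.4 + 99 = 98.6; r = 96.6 − 98.6 = -2
Largest |r| is 5 at T = 69, residual 5.

T = 69, r = 5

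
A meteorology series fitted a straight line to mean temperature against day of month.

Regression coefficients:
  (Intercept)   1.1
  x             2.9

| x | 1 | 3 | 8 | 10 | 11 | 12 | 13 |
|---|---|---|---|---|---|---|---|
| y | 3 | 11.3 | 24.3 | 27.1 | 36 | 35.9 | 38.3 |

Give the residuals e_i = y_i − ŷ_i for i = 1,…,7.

-1, 1.5, 0, -3, 3, 0, -0.5

x=1: ŷ = 1.1 + 2.9·1 = 4; e = 3 − 4 = -1
x=3: ŷ = 1.1 + 2.9·3 = 9.8; e = 11.3 − 9.8 = 1.5
x=8: ŷ = 1.1 + 2.9·8 = 24.3; e = 24.3 − 24.3 = 0
x=10: ŷ = 1.1 + 2.9·10 = 30.1; e = 27.1 − 30.1 = -3
x=11: ŷ = 1.1 + 2.9·11 = 33; e = 36 − 33 = 3
x=12: ŷ = 1.1 + 2.9·12 = 35.9; e = 35.9 − 35.9 = 0
x=13: ŷ = 1.1 + 2.9·13 = 38.8; e = 38.3 − 38.8 = -0.5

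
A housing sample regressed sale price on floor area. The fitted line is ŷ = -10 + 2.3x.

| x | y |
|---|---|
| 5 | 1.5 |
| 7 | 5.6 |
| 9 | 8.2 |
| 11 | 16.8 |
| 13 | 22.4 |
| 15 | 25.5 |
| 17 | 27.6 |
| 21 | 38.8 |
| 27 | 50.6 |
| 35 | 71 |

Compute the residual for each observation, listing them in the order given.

0, -0.5, -2.5, 1.5, 2.5, 1, -1.5, 0.5, -1.5, 0.5

x=5: ŷ = -10 + 2.3·5 = 1.5; r = 1.5 − 1.5 = 0
x=7: ŷ = -10 + 2.3·7 = 6.1; r = 5.6 − 6.1 = -0.5
x=9: ŷ = -10 + 2.3·9 = 10.7; r = 8.2 − 10.7 = -2.5
x=11: ŷ = -10 + 2.3·11 = 15.3; r = 16.8 − 15.3 = 1.5
x=13: ŷ = -10 + 2.3·13 = 19.9; r = 22.4 − 19.9 = 2.5
x=15: ŷ = -10 + 2.3·15 = 24.5; r = 25.5 − 24.5 = 1
x=17: ŷ = -10 + 2.3·17 = 29.1; r = 27.6 − 29.1 = -1.5
x=21: ŷ = -10 + 2.3·21 = 38.3; r = 38.8 − 38.3 = 0.5
x=27: ŷ = -10 + 2.3·27 = 52.1; r = 50.6 − 52.1 = -1.5
x=35: ŷ = -10 + 2.3·35 = 70.5; r = 71 − 70.5 = 0.5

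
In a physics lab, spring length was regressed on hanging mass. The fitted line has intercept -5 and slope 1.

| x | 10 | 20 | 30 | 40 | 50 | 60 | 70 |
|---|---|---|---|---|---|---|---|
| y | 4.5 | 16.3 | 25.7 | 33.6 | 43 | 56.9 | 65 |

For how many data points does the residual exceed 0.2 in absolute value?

x=10: ŷ = -5 + 10 = 5; r = 4.5 − 5 = -0.5
x=20: ŷ = -5 + 20 = 15; r = 16.3 − 15 = 1.3
x=30: ŷ = -5 + 30 = 25; r = 25.7 − 25 = 0.7
x=40: ŷ = -5 + 40 = 35; r = 33.6 − 35 = -1.4
x=50: ŷ = -5 + 50 = 45; r = 43 − 45 = -2
x=60: ŷ = -5 + 60 = 55; r = 56.9 − 55 = 1.9
x=70: ŷ = -5 + 70 = 65; r = 65 − 65 = 0
|r| > 0.2: x=10 (|r|=0.5), x=20 (|r|=1.3), x=30 (|r|=0.7), x=40 (|r|=1.4), x=50 (|r|=2), x=60 (|r|=1.9) → 6

6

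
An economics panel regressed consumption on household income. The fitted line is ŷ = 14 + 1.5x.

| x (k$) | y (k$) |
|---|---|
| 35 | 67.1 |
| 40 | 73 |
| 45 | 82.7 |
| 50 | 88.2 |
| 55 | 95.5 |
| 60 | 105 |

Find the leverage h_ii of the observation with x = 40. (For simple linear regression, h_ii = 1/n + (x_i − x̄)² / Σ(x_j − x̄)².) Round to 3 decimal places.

x̄ = (35 + 40 + 45 + 50 + 55 + 60)/6 = 47.5
Σ(x − x̄)² = 156.25 + 56.25 + 6.25 + 6.25 + 56.25 + 156.25 = 437.5
h = 1/6 + (-7.5)²/437.5 = 0.166667 + 0.128571 = 0.295

h = 0.295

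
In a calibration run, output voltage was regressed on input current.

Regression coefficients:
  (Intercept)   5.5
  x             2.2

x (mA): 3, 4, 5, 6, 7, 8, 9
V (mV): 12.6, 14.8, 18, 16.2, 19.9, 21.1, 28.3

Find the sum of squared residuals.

x=3: V̂ = 5.5 + 2.2·3 = 12.1; e = 12.6 − 12.1 = 0.5
x=4: V̂ = 5.5 + 2.2·4 = 14.3; e = 14.8 − 14.3 = 0.5
x=5: V̂ = 5.5 + 2.2·5 = 16.5; e = 18 − 16.5 = 1.5
x=6: V̂ = 5.5 + 2.2·6 = 18.7; e = 16.2 − 18.7 = -2.5
x=7: V̂ = 5.5 + 2.2·7 = 20.9; e = 19.9 − 20.9 = -1
x=8: V̂ = 5.5 + 2.2·8 = 23.1; e = 21.1 − 23.1 = -2
x=9: V̂ = 5.5 + 2.2·9 = 25.3; e = 28.3 − 25.3 = 3
SSE = 0.25 + 0.25 + 2.25 + 6.25 + 1 + 4 + 9 = 23

SSE = 23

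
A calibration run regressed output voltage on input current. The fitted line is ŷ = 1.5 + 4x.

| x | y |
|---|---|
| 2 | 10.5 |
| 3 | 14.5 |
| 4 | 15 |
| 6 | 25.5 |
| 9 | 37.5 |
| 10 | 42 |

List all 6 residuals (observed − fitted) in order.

x=2: ŷ = 1.5 + 4·2 = 9.5; e = 10.5 − 9.5 = 1
x=3: ŷ = 1.5 + 4·3 = 13.5; e = 14.5 − 13.5 = 1
x=4: ŷ = 1.5 + 4·4 = 17.5; e = 15 − 17.5 = -2.5
x=6: ŷ = 1.5 + 4·6 = 25.5; e = 25.5 − 25.5 = 0
x=9: ŷ = 1.5 + 4·9 = 37.5; e = 37.5 − 37.5 = 0
x=10: ŷ = 1.5 + 4·10 = 41.5; e = 42 − 41.5 = 0.5

1, 1, -2.5, 0, 0, 0.5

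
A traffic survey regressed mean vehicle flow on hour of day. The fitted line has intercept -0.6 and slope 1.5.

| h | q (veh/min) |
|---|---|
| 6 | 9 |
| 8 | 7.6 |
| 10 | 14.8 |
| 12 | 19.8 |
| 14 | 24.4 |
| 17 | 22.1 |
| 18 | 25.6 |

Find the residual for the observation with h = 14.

e = 4

q̂ = -0.6 + 1.5·14 = 20.4
e = 24.4 − 20.4 = 4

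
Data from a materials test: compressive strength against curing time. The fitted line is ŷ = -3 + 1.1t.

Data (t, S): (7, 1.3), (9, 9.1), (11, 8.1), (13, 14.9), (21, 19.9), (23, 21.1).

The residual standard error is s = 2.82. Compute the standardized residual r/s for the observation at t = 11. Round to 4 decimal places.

ŷ = -3 + 1.1·11 = 9.1
r = 8.1 − 9.1 = -1
r/s = -1 / 2.82 = -0.3546

-0.3546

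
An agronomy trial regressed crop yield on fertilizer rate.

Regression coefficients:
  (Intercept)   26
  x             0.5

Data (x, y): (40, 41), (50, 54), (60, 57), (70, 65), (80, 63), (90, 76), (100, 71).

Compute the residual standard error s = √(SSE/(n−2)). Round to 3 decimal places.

x=40: ŷ = 26 + 0.5·40 = 46; e = 41 − 46 = -5
x=50: ŷ = 26 + 0.5·50 = 51; e = 54 − 51 = 3
x=60: ŷ = 26 + 0.5·60 = 56; e = 57 − 56 = 1
x=70: ŷ = 26 + 0.5·70 = 61; e = 65 − 61 = 4
x=80: ŷ = 26 + 0.5·80 = 66; e = 63 − 66 = -3
x=90: ŷ = 26 + 0.5·90 = 71; e = 76 − 71 = 5
x=100: ŷ = 26 + 0.5·100 = 76; e = 71 − 76 = -5
SSE = 25 + 9 + 1 + 16 + 9 + 25 + 25 = 110
s = √(110/5) = √22 ≈ 4.690

s = 4.690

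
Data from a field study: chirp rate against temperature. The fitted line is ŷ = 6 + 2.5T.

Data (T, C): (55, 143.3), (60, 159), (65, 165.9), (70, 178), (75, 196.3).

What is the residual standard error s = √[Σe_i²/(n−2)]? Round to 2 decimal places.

s = 3.30

T=55: ŷ = 6 + 2.5·55 = 143.5; e = 143.3 − 143.5 = -0.2
T=60: ŷ = 6 + 2.5·60 = 156; e = 159 − 156 = 3
T=65: ŷ = 6 + 2.5·65 = 168.5; e = 165.9 − 168.5 = -2.6
T=70: ŷ = 6 + 2.5·70 = 181; e = 178 − 181 = -3
T=75: ŷ = 6 + 2.5·75 = 193.5; e = 196.3 − 193.5 = 2.8
SSE = 0.04 + 9 + 6.76 + 9 + 7.84 = 32.64
s = √(32.64/3) = √10.88 ≈ 3.30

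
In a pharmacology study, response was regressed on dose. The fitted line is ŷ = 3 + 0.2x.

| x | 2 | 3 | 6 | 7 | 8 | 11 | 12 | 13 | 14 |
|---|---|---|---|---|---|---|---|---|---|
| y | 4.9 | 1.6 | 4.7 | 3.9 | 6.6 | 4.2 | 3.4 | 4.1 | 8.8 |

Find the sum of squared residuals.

SSE = 27

x=2: ŷ = 3 + 0.2·2 = 3.4; e = 4.9 − 3.4 = 1.5
x=3: ŷ = 3 + 0.2·3 = 3.6; e = 1.6 − 3.6 = -2
x=6: ŷ = 3 + 0.2·6 = 4.2; e = 4.7 − 4.2 = 0.5
x=7: ŷ = 3 + 0.2·7 = 4.4; e = 3.9 − 4.4 = -0.5
x=8: ŷ = 3 + 0.2·8 = 4.6; e = 6.6 − 4.6 = 2
x=11: ŷ = 3 + 0.2·11 = 5.2; e = 4.2 − 5.2 = -1
x=12: ŷ = 3 + 0.2·12 = 5.4; e = 3.4 − 5.4 = -2
x=13: ŷ = 3 + 0.2·13 = 5.6; e = 4.1 − 5.6 = -1.5
x=14: ŷ = 3 + 0.2·14 = 5.8; e = 8.8 − 5.8 = 3
SSE = 2.25 + 4 + 0.25 + 0.25 + 4 + 1 + 4 + 2.25 + 9 = 27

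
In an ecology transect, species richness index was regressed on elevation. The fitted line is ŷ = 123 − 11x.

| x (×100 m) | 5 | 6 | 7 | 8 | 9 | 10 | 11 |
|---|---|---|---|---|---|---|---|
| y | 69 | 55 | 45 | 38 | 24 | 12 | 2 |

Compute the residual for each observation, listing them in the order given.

x=5: ŷ = 123 − 11·5 = 68; e = 69 − 68 = 1
x=6: ŷ = 123 − 11·6 = 57; e = 55 − 57 = -2
x=7: ŷ = 123 − 11·7 = 46; e = 45 − 46 = -1
x=8: ŷ = 123 − 11·8 = 35; e = 38 − 35 = 3
x=9: ŷ = 123 − 11·9 = 24; e = 24 − 24 = 0
x=10: ŷ = 123 − 11·10 = 13; e = 12 − 13 = -1
x=11: ŷ = 123 − 11·11 = 2; e = 2 − 2 = 0

1, -2, -1, 3, 0, -1, 0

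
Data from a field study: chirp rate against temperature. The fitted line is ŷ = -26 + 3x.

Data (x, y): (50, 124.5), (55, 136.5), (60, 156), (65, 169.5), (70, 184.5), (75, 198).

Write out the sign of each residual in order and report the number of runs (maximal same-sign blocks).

4 runs

x=50: ŷ = -26 + 3·50 = 124; r = 124.5 − 124 = 0.5
x=55: ŷ = -26 + 3·55 = 139; r = 136.5 − 139 = -2.5
x=60: ŷ = -26 + 3·60 = 154; r = 156 − 154 = 2
x=65: ŷ = -26 + 3·65 = 169; r = 169.5 − 169 = 0.5
x=70: ŷ = -26 + 3·70 = 184; r = 184.5 − 184 = 0.5
x=75: ŷ = -26 + 3·75 = 199; r = 198 − 199 = -1
Signs: + − + + + −
Runs: +×1, −×1, +×3, −×1 → 4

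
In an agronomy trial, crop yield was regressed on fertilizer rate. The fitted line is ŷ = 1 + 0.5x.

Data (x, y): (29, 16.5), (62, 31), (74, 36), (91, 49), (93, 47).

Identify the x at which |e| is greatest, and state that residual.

x=29: ŷ = 1 + 0.5·29 = 15.5; e = 16.5 − 15.5 = 1
x=62: ŷ = 1 + 0.5·62 = 32; e = 31 − 32 = -1
x=74: ŷ = 1 + 0.5·74 = 38; e = 36 − 38 = -2
x=91: ŷ = 1 + 0.5·91 = 46.5; e = 49 − 46.5 = 2.5
x=93: ŷ = 1 + 0.5·93 = 47.5; e = 47 − 47.5 = -0.5
Largest |e| is 2.5 at x = 91, residual 2.5.

x = 91, e = 2.5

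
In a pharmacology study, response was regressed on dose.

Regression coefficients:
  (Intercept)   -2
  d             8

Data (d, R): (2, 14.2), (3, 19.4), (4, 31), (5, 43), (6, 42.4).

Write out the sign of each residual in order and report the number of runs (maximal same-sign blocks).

4 runs

d=2: R̂ = -2 + 8·2 = 14; e = 14.2 − 14 = 0.2
d=3: R̂ = -2 + 8·3 = 22; e = 19.4 − 22 = -2.6
d=4: R̂ = -2 + 8·4 = 30; e = 31 − 30 = 1
d=5: R̂ = -2 + 8·5 = 38; e = 43 − 38 = 5
d=6: R̂ = -2 + 8·6 = 46; e = 42.4 − 46 = -3.6
Signs: + − + + −
Runs: +×1, −×1, +×2, −×1 → 4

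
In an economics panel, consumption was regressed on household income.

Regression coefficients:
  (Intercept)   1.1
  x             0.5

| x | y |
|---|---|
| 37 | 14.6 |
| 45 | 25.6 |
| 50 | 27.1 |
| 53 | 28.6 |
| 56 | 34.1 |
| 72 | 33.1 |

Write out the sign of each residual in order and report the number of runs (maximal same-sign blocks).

x=37: ŷ = 1.1 + 0.5·37 = 19.6; e = 14.6 − 19.6 = -5
x=45: ŷ = 1.1 + 0.5·45 = 23.6; e = 25.6 − 23.6 = 2
x=50: ŷ = 1.1 + 0.5·50 = 26.1; e = 27.1 − 26.1 = 1
x=53: ŷ = 1.1 + 0.5·53 = 27.6; e = 28.6 − 27.6 = 1
x=56: ŷ = 1.1 + 0.5·56 = 29.1; e = 34.1 − 29.1 = 5
x=72: ŷ = 1.1 + 0.5·72 = 37.1; e = 33.1 − 37.1 = -4
Signs: − + + + + −
Runs: −×1, +×4, −×1 → 3

3 runs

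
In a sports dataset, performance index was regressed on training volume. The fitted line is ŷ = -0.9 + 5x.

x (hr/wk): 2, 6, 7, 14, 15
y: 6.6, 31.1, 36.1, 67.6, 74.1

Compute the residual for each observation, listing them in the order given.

x=2: ŷ = -0.9 + 5·2 = 9.1; e = 6.6 − 9.1 = -2.5
x=6: ŷ = -0.9 + 5·6 = 29.1; e = 31.1 − 29.1 = 2
x=7: ŷ = -0.9 + 5·7 = 34.1; e = 36.1 − 34.1 = 2
x=14: ŷ = -0.9 + 5·14 = 69.1; e = 67.6 − 69.1 = -1.5
x=15: ŷ = -0.9 + 5·15 = 74.1; e = 74.1 − 74.1 = 0

-2.5, 2, 2, -1.5, 0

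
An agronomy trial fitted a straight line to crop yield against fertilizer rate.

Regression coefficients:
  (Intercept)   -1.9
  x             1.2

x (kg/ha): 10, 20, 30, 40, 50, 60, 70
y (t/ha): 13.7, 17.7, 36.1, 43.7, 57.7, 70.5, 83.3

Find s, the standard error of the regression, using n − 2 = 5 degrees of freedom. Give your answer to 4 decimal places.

s = 2.9611

x=10: ŷ = -1.9 + 1.2·10 = 10.1; e = 13.7 − 10.1 = 3.6
x=20: ŷ = -1.9 + 1.2·20 = 22.1; e = 17.7 − 22.1 = -4.4
x=30: ŷ = -1.9 + 1.2·30 = 34.1; e = 36.1 − 34.1 = 2
x=40: ŷ = -1.9 + 1.2·40 = 46.1; e = 43.7 − 46.1 = -2.4
x=50: ŷ = -1.9 + 1.2·50 = 58.1; e = 57.7 − 58.1 = -0.4
x=60: ŷ = -1.9 + 1.2·60 = 70.1; e = 70.5 − 70.1 = 0.4
x=70: ŷ = -1.9 + 1.2·70 = 82.1; e = 83.3 − 82.1 = 1.2
SSE = 12.96 + 19.36 + 4 + 5.76 + 0.16 + 0.16 + 1.44 = 43.84
s = √(43.84/5) = √8.768 ≈ 2.9611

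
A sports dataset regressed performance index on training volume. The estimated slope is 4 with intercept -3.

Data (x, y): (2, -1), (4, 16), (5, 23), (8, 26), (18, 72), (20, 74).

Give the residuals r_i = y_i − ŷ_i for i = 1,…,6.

x=2: ŷ = -3 + 4·2 = 5; r = -1 − 5 = -6
x=4: ŷ = -3 + 4·4 = 13; r = 16 − 13 = 3
x=5: ŷ = -3 + 4·5 = 17; r = 23 − 17 = 6
x=8: ŷ = -3 + 4·8 = 29; r = 26 − 29 = -3
x=18: ŷ = -3 + 4·18 = 69; r = 72 − 69 = 3
x=20: ŷ = -3 + 4·20 = 77; r = 74 − 77 = -3

-6, 3, 6, -3, 3, -3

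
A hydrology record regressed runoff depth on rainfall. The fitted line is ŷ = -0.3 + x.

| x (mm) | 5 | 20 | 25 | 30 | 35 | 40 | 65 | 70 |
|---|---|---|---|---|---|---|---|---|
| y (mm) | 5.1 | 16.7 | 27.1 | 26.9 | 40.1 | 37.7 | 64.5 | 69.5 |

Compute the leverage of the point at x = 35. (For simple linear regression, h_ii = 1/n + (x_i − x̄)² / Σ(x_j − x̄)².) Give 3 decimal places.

h = 0.125

x̄ = (5 + 20 + 25 + 30 + 35 + 40 + 65 + 70)/8 = 36.25
Σ(x − x̄)² = 976.562 + 264.062 + 126.562 + 39.0625 + 1.5625 + 14.0625 + 826.562 + 1139.06 = 3387.5
h = 1/8 + (-1.25)²/3387.5 = 0.125 + 0.000461255 = 0.125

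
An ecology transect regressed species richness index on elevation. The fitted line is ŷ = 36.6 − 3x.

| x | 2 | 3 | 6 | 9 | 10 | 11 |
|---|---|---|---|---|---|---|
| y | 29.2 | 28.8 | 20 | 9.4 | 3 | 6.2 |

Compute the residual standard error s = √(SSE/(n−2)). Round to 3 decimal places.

x=2: ŷ = 36.6 − 3·2 = 30.6; r = 29.2 − 30.6 = -1.4
x=3: ŷ = 36.6 − 3·3 = 27.6; r = 28.8 − 27.6 = 1.2
x=6: ŷ = 36.6 − 3·6 = 18.6; r = 20 − 18.6 = 1.4
x=9: ŷ = 36.6 − 3·9 = 9.6; r = 9.4 − 9.6 = -0.2
x=10: ŷ = 36.6 − 3·10 = 6.6; r = 3 − 6.6 = -3.6
x=11: ŷ = 36.6 − 3·11 = 3.6; r = 6.2 − 3.6 = 2.6
SSE = 1.96 + 1.44 + 1.96 + 0.04 + 12.96 + 6.76 = 25.12
s = √(25.12/4) = √6.28 ≈ 2.506

s = 2.506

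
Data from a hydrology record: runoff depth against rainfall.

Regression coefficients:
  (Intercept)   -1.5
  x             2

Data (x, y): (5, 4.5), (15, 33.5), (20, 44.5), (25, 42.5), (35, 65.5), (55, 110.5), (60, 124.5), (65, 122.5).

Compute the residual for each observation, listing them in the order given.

-4, 5, 6, -6, -3, 2, 6, -6

x=5: ŷ = -1.5 + 2·5 = 8.5; r = 4.5 − 8.5 = -4
x=15: ŷ = -1.5 + 2·15 = 28.5; r = 33.5 − 28.5 = 5
x=20: ŷ = -1.5 + 2·20 = 38.5; r = 44.5 − 38.5 = 6
x=25: ŷ = -1.5 + 2·25 = 48.5; r = 42.5 − 48.5 = -6
x=35: ŷ = -1.5 + 2·35 = 68.5; r = 65.5 − 68.5 = -3
x=55: ŷ = -1.5 + 2·55 = 108.5; r = 110.5 − 108.5 = 2
x=60: ŷ = -1.5 + 2·60 = 118.5; r = 124.5 − 118.5 = 6
x=65: ŷ = -1.5 + 2·65 = 128.5; r = 122.5 − 128.5 = -6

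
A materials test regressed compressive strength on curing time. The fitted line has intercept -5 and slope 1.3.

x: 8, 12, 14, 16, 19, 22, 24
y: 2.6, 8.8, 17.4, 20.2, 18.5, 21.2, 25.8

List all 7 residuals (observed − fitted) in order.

x=8: ŷ = -5 + 1.3·8 = 5.4; e = 2.6 − 5.4 = -2.8
x=12: ŷ = -5 + 1.3·12 = 10.6; e = 8.8 − 10.6 = -1.8
x=14: ŷ = -5 + 1.3·14 = 13.2; e = 17.4 − 13.2 = 4.2
x=16: ŷ = -5 + 1.3·16 = 15.8; e = 20.2 − 15.8 = 4.4
x=19: ŷ = -5 + 1.3·19 = 19.7; e = 18.5 − 19.7 = -1.2
x=22: ŷ = -5 + 1.3·22 = 23.6; e = 21.2 − 23.6 = -2.4
x=24: ŷ = -5 + 1.3·24 = 26.2; e = 25.8 − 26.2 = -0.4

-2.8, -1.8, 4.2, 4.4, -1.2, -2.4, -0.4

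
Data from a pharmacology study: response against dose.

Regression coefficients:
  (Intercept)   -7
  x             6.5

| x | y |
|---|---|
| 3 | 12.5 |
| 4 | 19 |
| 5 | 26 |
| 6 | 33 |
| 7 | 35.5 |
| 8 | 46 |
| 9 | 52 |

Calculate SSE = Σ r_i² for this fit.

SSE = 11.5

x=3: ŷ = -7 + 6.5·3 = 12.5; r = 12.5 − 12.5 = 0
x=4: ŷ = -7 + 6.5·4 = 19; r = 19 − 19 = 0
x=5: ŷ = -7 + 6.5·5 = 25.5; r = 26 − 25.5 = 0.5
x=6: ŷ = -7 + 6.5·6 = 32; r = 33 − 32 = 1
x=7: ŷ = -7 + 6.5·7 = 38.5; r = 35.5 − 38.5 = -3
x=8: ŷ = -7 + 6.5·8 = 45; r = 46 − 45 = 1
x=9: ŷ = -7 + 6.5·9 = 51.5; r = 52 − 51.5 = 0.5
SSE = 0 + 0 + 0.25 + 1 + 9 + 1 + 0.25 = 11.5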